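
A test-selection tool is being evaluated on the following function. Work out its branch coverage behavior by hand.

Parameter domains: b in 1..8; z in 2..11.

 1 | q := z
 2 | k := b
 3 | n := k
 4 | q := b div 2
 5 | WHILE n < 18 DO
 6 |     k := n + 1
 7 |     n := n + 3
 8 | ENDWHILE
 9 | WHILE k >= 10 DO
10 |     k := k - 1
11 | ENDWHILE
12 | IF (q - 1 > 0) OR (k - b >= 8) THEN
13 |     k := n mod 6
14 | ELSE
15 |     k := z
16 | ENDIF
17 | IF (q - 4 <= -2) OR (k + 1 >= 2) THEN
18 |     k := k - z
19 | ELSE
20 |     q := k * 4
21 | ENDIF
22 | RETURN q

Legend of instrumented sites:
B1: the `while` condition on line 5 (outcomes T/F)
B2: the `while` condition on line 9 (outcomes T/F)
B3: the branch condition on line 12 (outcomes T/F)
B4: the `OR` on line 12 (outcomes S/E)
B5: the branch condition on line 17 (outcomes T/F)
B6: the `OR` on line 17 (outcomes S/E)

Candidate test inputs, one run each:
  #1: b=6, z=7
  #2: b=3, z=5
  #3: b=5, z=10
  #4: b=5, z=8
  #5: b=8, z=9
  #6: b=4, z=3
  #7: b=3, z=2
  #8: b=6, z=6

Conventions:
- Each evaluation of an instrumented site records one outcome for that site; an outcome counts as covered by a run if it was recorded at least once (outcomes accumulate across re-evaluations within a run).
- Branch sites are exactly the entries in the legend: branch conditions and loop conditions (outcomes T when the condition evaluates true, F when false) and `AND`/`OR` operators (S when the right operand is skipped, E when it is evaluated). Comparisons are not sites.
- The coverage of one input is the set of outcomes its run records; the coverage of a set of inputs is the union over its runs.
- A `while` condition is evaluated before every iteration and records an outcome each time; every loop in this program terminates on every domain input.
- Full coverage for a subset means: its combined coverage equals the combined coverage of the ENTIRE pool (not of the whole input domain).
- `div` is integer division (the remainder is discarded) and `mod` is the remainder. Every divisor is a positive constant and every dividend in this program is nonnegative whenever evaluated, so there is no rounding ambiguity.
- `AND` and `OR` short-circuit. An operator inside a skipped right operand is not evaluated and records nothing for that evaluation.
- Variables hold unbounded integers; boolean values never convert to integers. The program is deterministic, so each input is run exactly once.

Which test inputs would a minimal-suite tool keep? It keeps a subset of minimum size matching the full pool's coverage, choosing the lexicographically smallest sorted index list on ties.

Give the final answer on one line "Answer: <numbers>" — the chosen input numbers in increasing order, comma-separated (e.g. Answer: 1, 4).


run #1 (b=6, z=7) runs B1->T, B1->T, B1->T, B1->T, B1->F, B2->T, B2->T, B2->T, B2->T, B2->T, B2->T, B2->T, B2->F, B4->S, ...; records B1=T, B1=F, B2=T, B2=F, B3=T, B4=S, B5=F, B6=E
run #2 (b=3, z=5) runs B1->T, B1->T, B1->T, B1->T, B1->T, B1->F, B2->T, B2->T, B2->T, B2->T, B2->T, B2->T, B2->T, B2->F, ...; records B1=T, B1=F, B2=T, B2=F, B3=F, B4=E, B5=T, B6=S
run #3 (b=5, z=10) runs B1->T, B1->T, B1->T, B1->T, B1->T, B1->F, B2->T, B2->T, B2->T, B2->T, B2->T, B2->T, B2->T, B2->T, ...; records B1=T, B1=F, B2=T, B2=F, B3=T, B4=S, B5=T, B6=S
run #4 (b=5, z=8) runs B1->T, B1->T, B1->T, B1->T, B1->T, B1->F, B2->T, B2->T, B2->T, B2->T, B2->T, B2->T, B2->T, B2->T, ...; records B1=T, B1=F, B2=T, B2=F, B3=T, B4=S, B5=T, B6=S
run #5 (b=8, z=9) runs B1->T, B1->T, B1->T, B1->T, B1->F, B2->T, B2->T, B2->T, B2->T, B2->T, B2->T, B2->T, B2->T, B2->T, ...; records B1=T, B1=F, B2=T, B2=F, B3=T, B4=S, B5=T, B6=E
run #6 (b=4, z=3) runs B1->T, B1->T, B1->T, B1->T, B1->T, B1->F, B2->T, B2->T, B2->T, B2->T, B2->T, B2->T, B2->T, B2->T, ...; records B1=T, B1=F, B2=T, B2=F, B3=T, B4=S, B5=T, B6=S
run #7 (b=3, z=2) runs B1->T, B1->T, B1->T, B1->T, B1->T, B1->F, B2->T, B2->T, B2->T, B2->T, B2->T, B2->T, B2->T, B2->F, ...; records B1=T, B1=F, B2=T, B2=F, B3=F, B4=E, B5=T, B6=S
run #8 (b=6, z=6) runs B1->T, B1->T, B1->T, B1->T, B1->F, B2->T, B2->T, B2->T, B2->T, B2->T, B2->T, B2->T, B2->F, B4->S, ...; records B1=T, B1=F, B2=T, B2=F, B3=T, B4=S, B5=F, B6=E
pool-wide coverage (12 outcomes): B1=T, B1=F, B2=T, B2=F, B3=T, B3=F, B4=S, B4=E, B5=T, B5=F, B6=S, B6=E
size 1 is not enough: best union over all size-1 subsets is 8/12
size 2: inputs {1, 2} cover all 12 outcomes, and no lexicographically smaller subset of this size does
Answer: 1, 2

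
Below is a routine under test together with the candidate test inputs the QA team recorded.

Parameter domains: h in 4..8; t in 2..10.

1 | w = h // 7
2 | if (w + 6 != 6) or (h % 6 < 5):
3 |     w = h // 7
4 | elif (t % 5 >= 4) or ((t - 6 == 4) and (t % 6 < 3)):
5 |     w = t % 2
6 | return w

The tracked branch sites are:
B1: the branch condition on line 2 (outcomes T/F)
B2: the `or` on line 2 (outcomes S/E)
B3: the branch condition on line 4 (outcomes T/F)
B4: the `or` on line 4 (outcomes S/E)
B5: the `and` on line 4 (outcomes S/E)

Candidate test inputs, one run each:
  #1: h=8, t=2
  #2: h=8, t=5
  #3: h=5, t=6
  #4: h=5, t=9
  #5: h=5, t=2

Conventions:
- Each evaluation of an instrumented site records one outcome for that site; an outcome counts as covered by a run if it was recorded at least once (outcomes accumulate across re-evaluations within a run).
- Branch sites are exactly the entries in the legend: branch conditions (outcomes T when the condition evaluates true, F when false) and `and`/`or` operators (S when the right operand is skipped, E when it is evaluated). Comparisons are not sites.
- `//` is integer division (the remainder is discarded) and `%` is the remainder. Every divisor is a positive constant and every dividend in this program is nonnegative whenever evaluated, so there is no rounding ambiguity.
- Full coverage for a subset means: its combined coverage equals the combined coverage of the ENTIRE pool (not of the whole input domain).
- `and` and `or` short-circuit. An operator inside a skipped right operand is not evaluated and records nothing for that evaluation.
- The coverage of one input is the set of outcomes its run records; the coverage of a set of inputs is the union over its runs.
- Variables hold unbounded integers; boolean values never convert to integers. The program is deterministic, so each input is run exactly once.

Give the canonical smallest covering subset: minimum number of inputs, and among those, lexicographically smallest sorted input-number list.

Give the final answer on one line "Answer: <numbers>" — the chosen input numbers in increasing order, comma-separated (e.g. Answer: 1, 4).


input #1 (h=8, t=2): events B2->S, B1->T; covers B1=T, B2=S
input #2 (h=8, t=5): events B2->S, B1->T; covers B1=T, B2=S
input #3 (h=5, t=6): events B2->E, B1->F, B4->E, B5->S, B3->F; covers B1=F, B2=E, B3=F, B4=E, B5=S
input #4 (h=5, t=9): events B2->E, B1->F, B4->S, B3->T; covers B1=F, B2=E, B3=T, B4=S
input #5 (h=5, t=2): events B2->E, B1->F, B4->E, B5->S, B3->F; covers B1=F, B2=E, B3=F, B4=E, B5=S
pool-wide coverage (9 outcomes): B1=T, B1=F, B2=S, B2=E, B3=T, B3=F, B4=S, B4=E, B5=S
no size-1 subset reaches all 9 outcomes (best union: 5/9)
no size-2 subset reaches all 9 outcomes (best union: 7/9)
inputs {1, 3, 4} (size 3) cover everything; no size-3 subset with a lexicographically smaller index list covers all 9
Answer: 1, 3, 4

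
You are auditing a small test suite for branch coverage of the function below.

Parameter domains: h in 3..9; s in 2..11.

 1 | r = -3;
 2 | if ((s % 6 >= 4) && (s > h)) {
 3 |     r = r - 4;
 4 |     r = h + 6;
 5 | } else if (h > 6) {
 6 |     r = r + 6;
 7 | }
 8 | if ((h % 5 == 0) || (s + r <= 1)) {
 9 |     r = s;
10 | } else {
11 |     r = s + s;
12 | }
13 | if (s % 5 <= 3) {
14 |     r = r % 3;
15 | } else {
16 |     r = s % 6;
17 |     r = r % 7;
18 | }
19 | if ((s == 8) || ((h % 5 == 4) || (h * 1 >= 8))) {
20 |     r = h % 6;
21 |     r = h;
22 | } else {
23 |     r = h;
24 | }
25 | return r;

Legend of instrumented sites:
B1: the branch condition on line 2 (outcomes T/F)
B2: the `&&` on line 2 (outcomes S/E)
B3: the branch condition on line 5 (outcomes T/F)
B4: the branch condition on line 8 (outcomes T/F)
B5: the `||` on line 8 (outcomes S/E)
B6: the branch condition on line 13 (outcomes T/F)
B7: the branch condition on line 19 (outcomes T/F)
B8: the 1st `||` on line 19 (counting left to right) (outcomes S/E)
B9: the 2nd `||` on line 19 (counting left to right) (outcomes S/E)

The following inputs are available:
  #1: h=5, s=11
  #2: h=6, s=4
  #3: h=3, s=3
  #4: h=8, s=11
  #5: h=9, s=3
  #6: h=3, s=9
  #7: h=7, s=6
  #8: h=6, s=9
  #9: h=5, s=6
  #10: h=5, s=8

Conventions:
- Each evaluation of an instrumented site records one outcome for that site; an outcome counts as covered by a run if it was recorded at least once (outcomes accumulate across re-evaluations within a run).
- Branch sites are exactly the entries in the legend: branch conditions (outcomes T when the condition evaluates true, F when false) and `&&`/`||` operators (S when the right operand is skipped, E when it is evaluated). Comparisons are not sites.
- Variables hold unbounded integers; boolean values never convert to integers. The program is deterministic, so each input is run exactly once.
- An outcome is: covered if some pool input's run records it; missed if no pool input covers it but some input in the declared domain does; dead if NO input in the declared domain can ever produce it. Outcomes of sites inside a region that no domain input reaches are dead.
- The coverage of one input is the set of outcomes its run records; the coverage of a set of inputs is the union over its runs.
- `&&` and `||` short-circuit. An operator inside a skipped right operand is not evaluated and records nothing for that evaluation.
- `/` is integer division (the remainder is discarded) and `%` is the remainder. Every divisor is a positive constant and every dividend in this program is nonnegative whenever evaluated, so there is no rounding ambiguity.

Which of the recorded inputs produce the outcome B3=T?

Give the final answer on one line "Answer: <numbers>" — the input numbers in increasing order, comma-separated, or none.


input #1 (h=5, s=11): does not record B3=T
input #2 (h=6, s=4): does not record B3=T
input #3 (h=3, s=3): does not record B3=T
input #4 (h=8, s=11): does not record B3=T
input #5 (h=9, s=3): records B3=T
input #6 (h=3, s=9): does not record B3=T
input #7 (h=7, s=6): records B3=T
input #8 (h=6, s=9): does not record B3=T
input #9 (h=5, s=6): does not record B3=T
input #10 (h=5, s=8): does not record B3=T
Answer: 5, 7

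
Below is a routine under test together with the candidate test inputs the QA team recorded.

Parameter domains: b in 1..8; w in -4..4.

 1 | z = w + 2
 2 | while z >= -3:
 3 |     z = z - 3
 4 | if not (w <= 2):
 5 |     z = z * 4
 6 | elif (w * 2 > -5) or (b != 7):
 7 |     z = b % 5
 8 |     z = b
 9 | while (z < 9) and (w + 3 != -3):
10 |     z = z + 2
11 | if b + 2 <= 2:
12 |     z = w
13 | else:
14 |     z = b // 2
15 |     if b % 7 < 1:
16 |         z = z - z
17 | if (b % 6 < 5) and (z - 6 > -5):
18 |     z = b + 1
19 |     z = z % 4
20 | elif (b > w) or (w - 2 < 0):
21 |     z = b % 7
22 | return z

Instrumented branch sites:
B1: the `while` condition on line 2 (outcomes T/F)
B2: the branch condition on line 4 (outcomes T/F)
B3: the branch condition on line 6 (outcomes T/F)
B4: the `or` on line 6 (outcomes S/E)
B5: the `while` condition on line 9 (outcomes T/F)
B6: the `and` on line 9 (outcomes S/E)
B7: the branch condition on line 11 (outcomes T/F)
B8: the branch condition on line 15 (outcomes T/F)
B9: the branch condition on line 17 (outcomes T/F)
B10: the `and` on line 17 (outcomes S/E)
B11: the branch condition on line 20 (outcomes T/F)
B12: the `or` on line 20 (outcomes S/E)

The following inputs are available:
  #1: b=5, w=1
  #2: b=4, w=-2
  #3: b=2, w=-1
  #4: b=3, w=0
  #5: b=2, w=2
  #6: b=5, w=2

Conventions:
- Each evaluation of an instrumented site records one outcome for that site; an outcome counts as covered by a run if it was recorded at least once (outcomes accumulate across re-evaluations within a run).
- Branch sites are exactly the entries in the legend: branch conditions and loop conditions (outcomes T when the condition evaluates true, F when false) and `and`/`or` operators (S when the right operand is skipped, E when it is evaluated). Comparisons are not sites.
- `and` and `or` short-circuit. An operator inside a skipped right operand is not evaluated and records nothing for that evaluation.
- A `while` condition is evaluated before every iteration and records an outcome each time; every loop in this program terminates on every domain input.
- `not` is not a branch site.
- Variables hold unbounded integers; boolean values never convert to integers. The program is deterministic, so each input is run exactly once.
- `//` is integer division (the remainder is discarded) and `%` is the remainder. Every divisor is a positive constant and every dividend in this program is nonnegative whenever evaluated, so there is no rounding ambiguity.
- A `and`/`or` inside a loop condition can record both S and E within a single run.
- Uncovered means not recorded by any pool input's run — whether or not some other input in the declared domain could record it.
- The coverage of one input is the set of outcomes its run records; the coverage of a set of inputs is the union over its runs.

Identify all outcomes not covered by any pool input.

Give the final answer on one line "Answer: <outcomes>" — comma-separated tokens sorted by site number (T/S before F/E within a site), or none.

input #1 (b=5, w=1): covers B1=T, B1=F, B2=F, B3=T, B4=S, B5=T, B5=F, B6=S, B6=E, B7=F, B8=F, B9=F, B10=S, B11=T, B12=S
input #2 (b=4, w=-2): covers B1=T, B1=F, B2=F, B3=T, B4=S, B5=T, B5=F, B6=S, B6=E, B7=F, B8=F, B9=T, B10=E
input #3 (b=2, w=-1): covers B1=T, B1=F, B2=F, B3=T, B4=S, B5=T, B5=F, B6=S, B6=E, B7=F, B8=F, B9=F, B10=E, B11=T, B12=S
input #4 (b=3, w=0): covers B1=T, B1=F, B2=F, B3=T, B4=S, B5=T, B5=F, B6=S, B6=E, B7=F, B8=F, B9=F, B10=E, B11=T, B12=S
input #5 (b=2, w=2): covers B1=T, B1=F, B2=F, B3=T, B4=S, B5=T, B5=F, B6=S, B6=E, B7=F, B8=F, B9=F, B10=E, B11=F, B12=E
input #6 (b=5, w=2): covers B1=T, B1=F, B2=F, B3=T, B4=S, B5=T, B5=F, B6=S, B6=E, B7=F, B8=F, B9=F, B10=S, B11=T, B12=S
union over the pool: B1=T, B1=F, B2=F, B3=T, B4=S, B5=T, B5=F, B6=S, B6=E, B7=F, B8=F, B9=T, B9=F, B10=S, B10=E, B11=T, B11=F, B12=S, B12=E
uncovered (5 of 24): B2=T, B3=F, B4=E, B7=T, B8=T

Answer: B2=T, B3=F, B4=E, B7=T, B8=T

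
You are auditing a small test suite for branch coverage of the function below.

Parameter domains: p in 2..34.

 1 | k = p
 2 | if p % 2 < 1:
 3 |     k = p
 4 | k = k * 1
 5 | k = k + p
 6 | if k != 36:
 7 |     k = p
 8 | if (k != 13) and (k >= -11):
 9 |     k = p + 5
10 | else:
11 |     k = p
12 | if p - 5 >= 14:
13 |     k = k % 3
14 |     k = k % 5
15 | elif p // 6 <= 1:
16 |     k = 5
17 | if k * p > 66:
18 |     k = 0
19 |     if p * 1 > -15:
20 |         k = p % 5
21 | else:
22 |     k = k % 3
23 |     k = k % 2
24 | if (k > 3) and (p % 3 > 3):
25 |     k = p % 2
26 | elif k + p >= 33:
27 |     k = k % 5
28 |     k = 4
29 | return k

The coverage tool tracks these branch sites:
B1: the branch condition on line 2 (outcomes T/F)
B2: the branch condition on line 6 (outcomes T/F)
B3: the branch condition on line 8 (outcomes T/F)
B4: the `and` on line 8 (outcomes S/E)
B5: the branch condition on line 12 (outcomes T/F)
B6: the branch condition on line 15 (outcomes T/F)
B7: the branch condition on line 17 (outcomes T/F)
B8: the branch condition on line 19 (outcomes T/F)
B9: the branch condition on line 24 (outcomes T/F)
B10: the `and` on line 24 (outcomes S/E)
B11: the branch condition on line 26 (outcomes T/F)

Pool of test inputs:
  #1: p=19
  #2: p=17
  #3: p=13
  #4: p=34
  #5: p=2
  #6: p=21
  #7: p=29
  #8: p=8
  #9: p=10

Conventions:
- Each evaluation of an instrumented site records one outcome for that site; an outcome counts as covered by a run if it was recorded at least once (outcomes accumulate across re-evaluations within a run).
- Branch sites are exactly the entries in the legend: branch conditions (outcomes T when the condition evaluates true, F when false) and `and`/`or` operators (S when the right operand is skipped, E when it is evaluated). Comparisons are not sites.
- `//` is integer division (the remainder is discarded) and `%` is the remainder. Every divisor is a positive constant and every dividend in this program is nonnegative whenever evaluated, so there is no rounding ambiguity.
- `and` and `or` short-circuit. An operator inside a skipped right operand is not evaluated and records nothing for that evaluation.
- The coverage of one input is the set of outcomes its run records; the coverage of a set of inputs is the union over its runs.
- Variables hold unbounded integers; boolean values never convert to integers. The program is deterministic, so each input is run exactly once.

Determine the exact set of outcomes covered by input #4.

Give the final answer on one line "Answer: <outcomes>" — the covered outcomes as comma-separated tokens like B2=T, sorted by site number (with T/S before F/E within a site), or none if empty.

Tracing the run of input #4 (p=34):
  B1->T, B2->T, B4->E, B3->T, B5->T, B7->F, B10->S, B9->F, B11->T
as a set, this run covers: B1=T, B2=T, B3=T, B4=E, B5=T, B7=F, B9=F, B10=S, B11=T

Answer: B1=T, B2=T, B3=T, B4=E, B5=T, B7=F, B9=F, B10=S, B11=T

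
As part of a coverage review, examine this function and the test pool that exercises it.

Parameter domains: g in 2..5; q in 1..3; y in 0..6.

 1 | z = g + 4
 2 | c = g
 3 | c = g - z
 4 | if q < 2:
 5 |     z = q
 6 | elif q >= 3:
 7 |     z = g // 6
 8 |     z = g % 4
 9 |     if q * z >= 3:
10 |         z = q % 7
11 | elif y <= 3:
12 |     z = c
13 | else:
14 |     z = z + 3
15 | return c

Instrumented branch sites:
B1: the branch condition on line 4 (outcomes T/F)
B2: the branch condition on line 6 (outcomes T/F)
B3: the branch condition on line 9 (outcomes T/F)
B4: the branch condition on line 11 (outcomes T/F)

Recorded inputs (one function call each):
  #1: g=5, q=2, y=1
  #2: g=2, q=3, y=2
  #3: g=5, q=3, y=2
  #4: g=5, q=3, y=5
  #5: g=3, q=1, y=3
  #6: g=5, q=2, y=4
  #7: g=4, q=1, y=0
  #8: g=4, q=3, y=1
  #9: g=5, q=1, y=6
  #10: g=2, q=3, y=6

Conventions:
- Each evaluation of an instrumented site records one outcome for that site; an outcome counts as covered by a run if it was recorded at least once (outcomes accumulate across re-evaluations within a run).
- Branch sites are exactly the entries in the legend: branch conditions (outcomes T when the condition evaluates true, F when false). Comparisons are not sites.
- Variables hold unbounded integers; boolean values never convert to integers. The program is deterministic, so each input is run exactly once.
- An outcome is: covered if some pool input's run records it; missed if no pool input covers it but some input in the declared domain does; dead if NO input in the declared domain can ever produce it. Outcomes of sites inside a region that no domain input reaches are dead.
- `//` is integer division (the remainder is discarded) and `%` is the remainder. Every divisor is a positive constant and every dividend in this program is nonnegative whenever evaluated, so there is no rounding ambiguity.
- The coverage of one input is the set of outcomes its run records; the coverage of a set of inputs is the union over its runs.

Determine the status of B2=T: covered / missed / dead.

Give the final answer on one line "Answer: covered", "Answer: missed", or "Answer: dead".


B2=T is recorded by pool input(s) 2, 3, 4, 8, 10 -> covered
Answer: covered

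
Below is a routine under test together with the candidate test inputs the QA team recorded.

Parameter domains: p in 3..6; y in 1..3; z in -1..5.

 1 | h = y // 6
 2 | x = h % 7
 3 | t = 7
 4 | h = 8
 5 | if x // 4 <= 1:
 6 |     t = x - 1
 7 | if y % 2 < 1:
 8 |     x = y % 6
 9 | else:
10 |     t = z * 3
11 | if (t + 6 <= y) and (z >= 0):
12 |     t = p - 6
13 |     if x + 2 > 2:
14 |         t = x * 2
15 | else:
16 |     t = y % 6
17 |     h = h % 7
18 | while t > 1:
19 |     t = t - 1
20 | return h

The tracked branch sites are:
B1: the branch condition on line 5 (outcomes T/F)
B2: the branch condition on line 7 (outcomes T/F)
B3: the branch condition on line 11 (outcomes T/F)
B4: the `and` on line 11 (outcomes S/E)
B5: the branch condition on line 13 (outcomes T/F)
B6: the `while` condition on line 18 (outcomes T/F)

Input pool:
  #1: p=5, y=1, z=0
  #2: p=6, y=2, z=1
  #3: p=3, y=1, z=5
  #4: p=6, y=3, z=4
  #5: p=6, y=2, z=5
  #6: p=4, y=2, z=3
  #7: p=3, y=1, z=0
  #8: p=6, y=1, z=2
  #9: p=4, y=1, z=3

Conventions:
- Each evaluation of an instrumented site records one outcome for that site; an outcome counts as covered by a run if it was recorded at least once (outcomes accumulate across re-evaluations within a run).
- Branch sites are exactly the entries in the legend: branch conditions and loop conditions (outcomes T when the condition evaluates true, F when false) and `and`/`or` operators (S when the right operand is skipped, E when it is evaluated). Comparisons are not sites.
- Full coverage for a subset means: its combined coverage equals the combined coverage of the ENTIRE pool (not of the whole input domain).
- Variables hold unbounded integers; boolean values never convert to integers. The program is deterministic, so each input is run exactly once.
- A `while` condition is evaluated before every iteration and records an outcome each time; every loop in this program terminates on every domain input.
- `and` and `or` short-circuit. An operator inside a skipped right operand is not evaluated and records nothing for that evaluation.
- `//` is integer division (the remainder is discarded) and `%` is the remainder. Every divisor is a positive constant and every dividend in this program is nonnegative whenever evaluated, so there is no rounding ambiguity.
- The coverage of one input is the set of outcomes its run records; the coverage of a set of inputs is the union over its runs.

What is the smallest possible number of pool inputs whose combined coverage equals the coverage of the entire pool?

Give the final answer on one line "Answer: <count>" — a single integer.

input #1, p=5, y=1, z=0: outcomes B1=T, B2=F, B3=F, B4=S, B6=F
input #2, p=6, y=2, z=1: outcomes B1=T, B2=T, B3=F, B4=S, B6=T, B6=F
input #3, p=3, y=1, z=5: outcomes B1=T, B2=F, B3=F, B4=S, B6=F
input #4, p=6, y=3, z=4: outcomes B1=T, B2=F, B3=F, B4=S, B6=T, B6=F
input #5, p=6, y=2, z=5: outcomes B1=T, B2=T, B3=F, B4=S, B6=T, B6=F
input #6, p=4, y=2, z=3: outcomes B1=T, B2=T, B3=F, B4=S, B6=T, B6=F
input #7, p=3, y=1, z=0: outcomes B1=T, B2=F, B3=F, B4=S, B6=F
input #8, p=6, y=1, z=2: outcomes B1=T, B2=F, B3=F, B4=S, B6=F
input #9, p=4, y=1, z=3: outcomes B1=T, B2=F, B3=F, B4=S, B6=F
the full pool covers 7 outcomes: B1=T, B2=T, B2=F, B3=F, B4=S, B6=T, B6=F
checked all size-1 subsets: none covers 7 outcomes (max 6/7)
inputs {1, 2} (size 2) cover everything; no size-2 subset with a lexicographically smaller index list covers all 7

Answer: 2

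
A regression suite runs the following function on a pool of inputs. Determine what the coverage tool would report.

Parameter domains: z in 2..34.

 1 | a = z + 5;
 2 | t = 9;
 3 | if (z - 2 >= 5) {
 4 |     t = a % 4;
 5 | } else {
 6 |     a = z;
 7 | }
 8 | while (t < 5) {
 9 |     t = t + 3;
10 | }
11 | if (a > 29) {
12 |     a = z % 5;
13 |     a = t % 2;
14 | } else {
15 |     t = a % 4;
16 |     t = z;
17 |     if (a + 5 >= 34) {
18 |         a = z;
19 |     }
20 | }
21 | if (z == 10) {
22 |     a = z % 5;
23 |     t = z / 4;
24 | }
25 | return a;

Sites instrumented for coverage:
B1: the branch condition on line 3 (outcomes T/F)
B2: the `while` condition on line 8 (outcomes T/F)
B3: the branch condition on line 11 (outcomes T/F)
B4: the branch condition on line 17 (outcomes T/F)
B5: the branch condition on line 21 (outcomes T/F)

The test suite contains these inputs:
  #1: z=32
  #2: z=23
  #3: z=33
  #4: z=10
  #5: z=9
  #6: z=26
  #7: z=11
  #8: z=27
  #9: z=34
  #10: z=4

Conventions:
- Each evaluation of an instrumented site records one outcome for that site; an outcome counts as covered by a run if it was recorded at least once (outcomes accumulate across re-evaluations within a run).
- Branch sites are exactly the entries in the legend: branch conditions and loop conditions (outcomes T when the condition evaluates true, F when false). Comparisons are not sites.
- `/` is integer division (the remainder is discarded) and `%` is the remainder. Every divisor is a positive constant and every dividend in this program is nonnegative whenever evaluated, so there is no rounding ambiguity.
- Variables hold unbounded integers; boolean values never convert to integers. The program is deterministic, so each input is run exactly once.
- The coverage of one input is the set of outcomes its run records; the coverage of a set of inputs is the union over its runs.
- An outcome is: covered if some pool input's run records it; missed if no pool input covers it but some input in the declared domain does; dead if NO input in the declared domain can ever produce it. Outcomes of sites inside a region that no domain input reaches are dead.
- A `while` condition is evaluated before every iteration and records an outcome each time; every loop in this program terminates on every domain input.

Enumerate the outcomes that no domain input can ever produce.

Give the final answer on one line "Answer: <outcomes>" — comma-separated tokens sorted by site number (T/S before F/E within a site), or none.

running all 33 domain inputs and tallying outcomes:
  reachable outcomes have witnesses, e.g. B1=T (e.g. z=7), B1=F (e.g. z=2), B2=T (e.g. z=7), B2=F (e.g. z=2)

Answer: none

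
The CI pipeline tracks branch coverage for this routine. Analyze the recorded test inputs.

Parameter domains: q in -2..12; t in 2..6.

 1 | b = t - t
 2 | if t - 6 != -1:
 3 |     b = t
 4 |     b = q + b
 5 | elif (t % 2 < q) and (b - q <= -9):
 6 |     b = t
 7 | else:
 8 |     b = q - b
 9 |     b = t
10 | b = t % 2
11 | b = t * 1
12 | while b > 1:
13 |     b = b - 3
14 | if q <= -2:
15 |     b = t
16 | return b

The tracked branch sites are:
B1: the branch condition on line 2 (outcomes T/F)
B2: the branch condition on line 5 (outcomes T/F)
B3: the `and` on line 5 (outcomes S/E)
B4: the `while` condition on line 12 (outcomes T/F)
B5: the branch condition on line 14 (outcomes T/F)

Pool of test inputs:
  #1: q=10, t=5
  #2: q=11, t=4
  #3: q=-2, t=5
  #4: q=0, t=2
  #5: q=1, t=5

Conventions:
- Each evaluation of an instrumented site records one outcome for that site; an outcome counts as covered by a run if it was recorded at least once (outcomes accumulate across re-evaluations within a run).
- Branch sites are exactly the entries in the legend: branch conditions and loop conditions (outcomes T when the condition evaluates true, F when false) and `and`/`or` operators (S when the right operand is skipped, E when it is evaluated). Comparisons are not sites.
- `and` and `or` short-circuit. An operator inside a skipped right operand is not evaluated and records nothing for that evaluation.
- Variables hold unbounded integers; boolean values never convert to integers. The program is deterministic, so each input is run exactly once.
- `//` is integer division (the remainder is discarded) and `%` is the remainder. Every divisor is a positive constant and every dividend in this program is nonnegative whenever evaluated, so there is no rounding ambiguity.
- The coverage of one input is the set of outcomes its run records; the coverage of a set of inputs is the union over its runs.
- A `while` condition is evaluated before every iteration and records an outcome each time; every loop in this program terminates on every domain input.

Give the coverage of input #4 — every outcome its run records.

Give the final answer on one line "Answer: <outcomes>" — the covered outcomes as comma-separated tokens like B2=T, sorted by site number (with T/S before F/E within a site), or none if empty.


Running input #4 (q=0, t=2), event by event:
  B1->T, B4->T, B4->F, B5->F
deduplicating events, the covered set is: B1=T, B4=T, B4=F, B5=F
Answer: B1=T, B4=T, B4=F, B5=F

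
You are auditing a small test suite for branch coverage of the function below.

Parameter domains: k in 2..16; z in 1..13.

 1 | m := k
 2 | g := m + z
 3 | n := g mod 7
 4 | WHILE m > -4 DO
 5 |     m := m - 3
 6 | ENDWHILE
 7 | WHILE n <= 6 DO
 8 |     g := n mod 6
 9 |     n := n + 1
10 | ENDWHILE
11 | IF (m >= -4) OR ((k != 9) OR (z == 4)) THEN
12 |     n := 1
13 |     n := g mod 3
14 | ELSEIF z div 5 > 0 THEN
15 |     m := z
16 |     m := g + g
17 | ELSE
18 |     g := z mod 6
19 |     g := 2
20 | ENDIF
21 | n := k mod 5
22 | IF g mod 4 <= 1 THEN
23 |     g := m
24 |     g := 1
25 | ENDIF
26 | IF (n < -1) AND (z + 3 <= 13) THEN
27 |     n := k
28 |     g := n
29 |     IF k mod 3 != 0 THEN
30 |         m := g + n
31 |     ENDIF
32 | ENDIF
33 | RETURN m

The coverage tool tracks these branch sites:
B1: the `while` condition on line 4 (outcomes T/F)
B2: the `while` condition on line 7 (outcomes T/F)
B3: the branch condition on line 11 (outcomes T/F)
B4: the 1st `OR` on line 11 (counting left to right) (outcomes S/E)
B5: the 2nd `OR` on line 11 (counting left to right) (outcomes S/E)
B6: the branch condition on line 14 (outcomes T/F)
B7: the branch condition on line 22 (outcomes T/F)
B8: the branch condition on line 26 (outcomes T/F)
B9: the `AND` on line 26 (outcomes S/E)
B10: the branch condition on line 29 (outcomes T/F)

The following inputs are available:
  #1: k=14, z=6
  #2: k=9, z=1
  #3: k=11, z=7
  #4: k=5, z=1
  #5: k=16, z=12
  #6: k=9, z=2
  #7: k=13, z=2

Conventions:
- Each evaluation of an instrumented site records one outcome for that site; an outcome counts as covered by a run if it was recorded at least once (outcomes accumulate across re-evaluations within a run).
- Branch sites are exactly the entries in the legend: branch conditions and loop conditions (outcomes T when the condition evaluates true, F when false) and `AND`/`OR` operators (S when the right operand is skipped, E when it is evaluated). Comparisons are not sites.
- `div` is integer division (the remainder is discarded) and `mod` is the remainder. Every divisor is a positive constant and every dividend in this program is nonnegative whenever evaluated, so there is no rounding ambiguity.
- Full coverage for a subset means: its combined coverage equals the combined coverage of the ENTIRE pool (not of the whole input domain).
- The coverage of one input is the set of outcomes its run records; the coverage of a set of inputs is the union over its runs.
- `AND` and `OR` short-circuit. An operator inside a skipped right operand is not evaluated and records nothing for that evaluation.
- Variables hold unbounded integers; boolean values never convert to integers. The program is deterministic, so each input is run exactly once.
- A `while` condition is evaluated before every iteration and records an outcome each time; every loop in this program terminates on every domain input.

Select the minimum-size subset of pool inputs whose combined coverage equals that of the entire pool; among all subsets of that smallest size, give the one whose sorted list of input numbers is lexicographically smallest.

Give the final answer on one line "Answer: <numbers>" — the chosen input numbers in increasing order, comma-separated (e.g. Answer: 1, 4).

#1 (k=14, z=6) -> B1->T, B1->T, B1->T, B1->T, B1->T, B1->T, B1->F, B2->T, B2->F, B4->S, B3->T, B7->T, B9->S, B8->F; covered: B1=T, B1=F, B2=T, B2=F, B3=T, B4=S, B7=T, B8=F, B9=S
#2 (k=9, z=1) -> B1->T, B1->T, B1->T, B1->T, B1->T, B1->F, B2->T, B2->T, B2->T, B2->T, B2->F, B4->E, B5->E, B3->F, ...; covered: B1=T, B1=F, B2=T, B2=F, B3=F, B4=E, B5=E, B6=F, B7=F, B8=F, B9=S
#3 (k=11, z=7) -> B1->T, B1->T, B1->T, B1->T, B1->T, B1->F, B2->T, B2->T, B2->T, B2->F, B4->S, B3->T, B7->T, B9->S, ...; covered: B1=T, B1=F, B2=T, B2=F, B3=T, B4=S, B7=T, B8=F, B9=S
#4 (k=5, z=1) -> B1->T, B1->T, B1->T, B1->F, B2->T, B2->F, B4->S, B3->T, B7->T, B9->S, B8->F; covered: B1=T, B1=F, B2=T, B2=F, B3=T, B4=S, B7=T, B8=F, B9=S
#5 (k=16, z=12) -> B1->T, B1->T, B1->T, B1->T, B1->T, B1->T, B1->T, B1->F, B2->T, B2->T, B2->T, B2->T, B2->T, B2->T, ...; covered: B1=T, B1=F, B2=T, B2=F, B3=T, B4=E, B5=S, B7=T, B8=F, B9=S
#6 (k=9, z=2) -> B1->T, B1->T, B1->T, B1->T, B1->T, B1->F, B2->T, B2->T, B2->T, B2->F, B4->E, B5->E, B3->F, B6->F, ...; covered: B1=T, B1=F, B2=T, B2=F, B3=F, B4=E, B5=E, B6=F, B7=F, B8=F, B9=S
#7 (k=13, z=2) -> B1->T, B1->T, B1->T, B1->T, B1->T, B1->T, B1->F, B2->T, B2->T, B2->T, B2->T, B2->T, B2->T, B2->F, ...; covered: B1=T, B1=F, B2=T, B2=F, B3=T, B4=E, B5=S, B7=T, B8=F, B9=S
pool-wide coverage (15 outcomes): B1=T, B1=F, B2=T, B2=F, B3=T, B3=F, B4=S, B4=E, B5=S, B5=E, B6=F, B7=T, B7=F, B8=F, B9=S
no size-1 subset reaches all 15 outcomes (best union: 11/15)
no size-2 subset reaches all 15 outcomes (best union: 14/15)
size 3: inputs {1, 2, 5} cover all 15 outcomes, and no lexicographically smaller subset of this size does

Answer: 1, 2, 5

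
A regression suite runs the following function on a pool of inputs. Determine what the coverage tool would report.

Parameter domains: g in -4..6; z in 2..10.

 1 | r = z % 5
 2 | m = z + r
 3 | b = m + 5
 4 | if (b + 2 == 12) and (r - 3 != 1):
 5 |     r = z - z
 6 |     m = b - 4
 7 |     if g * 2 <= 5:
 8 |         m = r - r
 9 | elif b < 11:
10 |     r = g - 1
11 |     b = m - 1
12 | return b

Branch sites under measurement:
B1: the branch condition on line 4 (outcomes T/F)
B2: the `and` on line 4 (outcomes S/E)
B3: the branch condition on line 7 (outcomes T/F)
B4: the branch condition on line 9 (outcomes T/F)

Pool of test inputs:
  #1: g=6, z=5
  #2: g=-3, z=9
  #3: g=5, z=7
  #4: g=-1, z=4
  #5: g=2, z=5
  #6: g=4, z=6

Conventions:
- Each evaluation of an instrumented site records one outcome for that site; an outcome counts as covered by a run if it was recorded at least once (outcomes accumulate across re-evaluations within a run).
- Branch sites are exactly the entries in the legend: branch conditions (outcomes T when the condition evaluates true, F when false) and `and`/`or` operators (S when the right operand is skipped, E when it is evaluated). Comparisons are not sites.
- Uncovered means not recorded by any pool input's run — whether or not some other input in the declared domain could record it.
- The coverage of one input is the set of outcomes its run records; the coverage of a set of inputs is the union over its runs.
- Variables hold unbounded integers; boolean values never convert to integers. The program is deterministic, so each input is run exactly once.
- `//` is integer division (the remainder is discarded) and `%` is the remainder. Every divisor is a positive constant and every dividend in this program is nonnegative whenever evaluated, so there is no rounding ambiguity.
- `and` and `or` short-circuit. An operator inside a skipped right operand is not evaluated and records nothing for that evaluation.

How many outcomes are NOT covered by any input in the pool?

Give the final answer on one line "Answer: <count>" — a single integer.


input #1 (g=6, z=5): events B2->E, B1->T, B3->F; covers B1=T, B2=E, B3=F
input #2 (g=-3, z=9): events B2->S, B1->F, B4->F; covers B1=F, B2=S, B4=F
input #3 (g=5, z=7): events B2->S, B1->F, B4->F; covers B1=F, B2=S, B4=F
input #4 (g=-1, z=4): events B2->S, B1->F, B4->F; covers B1=F, B2=S, B4=F
input #5 (g=2, z=5): events B2->E, B1->T, B3->T; covers B1=T, B2=E, B3=T
input #6 (g=4, z=6): events B2->S, B1->F, B4->F; covers B1=F, B2=S, B4=F
union over the pool: B1=T, B1=F, B2=S, B2=E, B3=T, B3=F, B4=F
uncovered (1 of 8): B4=T
Answer: 1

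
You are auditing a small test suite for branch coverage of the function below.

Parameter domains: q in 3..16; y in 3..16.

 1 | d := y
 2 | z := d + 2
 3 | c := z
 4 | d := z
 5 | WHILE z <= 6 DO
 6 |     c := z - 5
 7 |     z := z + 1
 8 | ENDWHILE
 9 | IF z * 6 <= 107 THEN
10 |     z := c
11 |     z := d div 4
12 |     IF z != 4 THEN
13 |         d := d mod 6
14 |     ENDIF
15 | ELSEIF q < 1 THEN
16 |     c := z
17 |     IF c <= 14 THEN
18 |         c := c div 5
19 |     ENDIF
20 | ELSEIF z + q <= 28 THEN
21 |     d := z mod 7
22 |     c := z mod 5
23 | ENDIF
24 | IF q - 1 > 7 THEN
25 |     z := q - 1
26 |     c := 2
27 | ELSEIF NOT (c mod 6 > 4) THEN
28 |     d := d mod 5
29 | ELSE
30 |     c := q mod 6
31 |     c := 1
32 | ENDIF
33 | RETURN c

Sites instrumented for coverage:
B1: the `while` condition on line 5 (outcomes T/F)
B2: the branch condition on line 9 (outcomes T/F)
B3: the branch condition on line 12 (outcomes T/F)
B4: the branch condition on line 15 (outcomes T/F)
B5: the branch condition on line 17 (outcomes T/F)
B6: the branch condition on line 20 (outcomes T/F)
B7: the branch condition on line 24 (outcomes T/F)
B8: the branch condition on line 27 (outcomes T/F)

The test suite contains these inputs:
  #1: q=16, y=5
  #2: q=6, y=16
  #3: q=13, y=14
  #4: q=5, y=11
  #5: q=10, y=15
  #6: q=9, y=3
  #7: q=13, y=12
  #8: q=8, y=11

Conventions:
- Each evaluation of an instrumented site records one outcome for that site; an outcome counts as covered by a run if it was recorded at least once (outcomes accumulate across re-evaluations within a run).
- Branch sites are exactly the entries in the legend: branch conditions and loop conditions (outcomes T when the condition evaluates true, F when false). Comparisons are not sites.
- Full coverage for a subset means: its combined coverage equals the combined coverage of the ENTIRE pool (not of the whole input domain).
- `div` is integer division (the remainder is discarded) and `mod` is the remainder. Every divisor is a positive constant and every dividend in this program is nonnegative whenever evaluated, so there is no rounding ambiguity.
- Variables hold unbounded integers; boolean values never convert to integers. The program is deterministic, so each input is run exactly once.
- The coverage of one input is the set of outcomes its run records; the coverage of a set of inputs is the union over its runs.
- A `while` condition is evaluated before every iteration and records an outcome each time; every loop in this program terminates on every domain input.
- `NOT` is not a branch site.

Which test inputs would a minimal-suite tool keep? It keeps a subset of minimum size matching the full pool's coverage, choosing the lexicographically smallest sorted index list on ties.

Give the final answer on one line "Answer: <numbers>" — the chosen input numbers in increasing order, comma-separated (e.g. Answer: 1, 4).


test 1 (q=16, y=5) hits B1=F, B2=T, B3=T, B7=T
test 2 (q=6, y=16) hits B1=F, B2=F, B4=F, B6=T, B7=F, B8=T
test 3 (q=13, y=14) hits B1=F, B2=T, B3=F, B7=T
test 4 (q=5, y=11) hits B1=F, B2=T, B3=T, B7=F, B8=T
test 5 (q=10, y=15) hits B1=F, B2=T, B3=F, B7=T
test 6 (q=9, y=3) hits B1=T, B1=F, B2=T, B3=T, B7=T
test 7 (q=13, y=12) hits B1=F, B2=T, B3=T, B7=T
test 8 (q=8, y=11) hits B1=F, B2=T, B3=T, B7=F, B8=T
union over all inputs: B1=T, B1=F, B2=T, B2=F, B3=T, B3=F, B4=F, B6=T, B7=T, B7=F, B8=T (11 outcomes)
no size-1 subset reaches all 11 outcomes (best union: 6/11)
no size-2 subset reaches all 11 outcomes (best union: 10/11)
at size 3, {2, 3, 6} reaches all 11 outcomes; every lexicographically earlier size-3 subset fails
Answer: 2, 3, 6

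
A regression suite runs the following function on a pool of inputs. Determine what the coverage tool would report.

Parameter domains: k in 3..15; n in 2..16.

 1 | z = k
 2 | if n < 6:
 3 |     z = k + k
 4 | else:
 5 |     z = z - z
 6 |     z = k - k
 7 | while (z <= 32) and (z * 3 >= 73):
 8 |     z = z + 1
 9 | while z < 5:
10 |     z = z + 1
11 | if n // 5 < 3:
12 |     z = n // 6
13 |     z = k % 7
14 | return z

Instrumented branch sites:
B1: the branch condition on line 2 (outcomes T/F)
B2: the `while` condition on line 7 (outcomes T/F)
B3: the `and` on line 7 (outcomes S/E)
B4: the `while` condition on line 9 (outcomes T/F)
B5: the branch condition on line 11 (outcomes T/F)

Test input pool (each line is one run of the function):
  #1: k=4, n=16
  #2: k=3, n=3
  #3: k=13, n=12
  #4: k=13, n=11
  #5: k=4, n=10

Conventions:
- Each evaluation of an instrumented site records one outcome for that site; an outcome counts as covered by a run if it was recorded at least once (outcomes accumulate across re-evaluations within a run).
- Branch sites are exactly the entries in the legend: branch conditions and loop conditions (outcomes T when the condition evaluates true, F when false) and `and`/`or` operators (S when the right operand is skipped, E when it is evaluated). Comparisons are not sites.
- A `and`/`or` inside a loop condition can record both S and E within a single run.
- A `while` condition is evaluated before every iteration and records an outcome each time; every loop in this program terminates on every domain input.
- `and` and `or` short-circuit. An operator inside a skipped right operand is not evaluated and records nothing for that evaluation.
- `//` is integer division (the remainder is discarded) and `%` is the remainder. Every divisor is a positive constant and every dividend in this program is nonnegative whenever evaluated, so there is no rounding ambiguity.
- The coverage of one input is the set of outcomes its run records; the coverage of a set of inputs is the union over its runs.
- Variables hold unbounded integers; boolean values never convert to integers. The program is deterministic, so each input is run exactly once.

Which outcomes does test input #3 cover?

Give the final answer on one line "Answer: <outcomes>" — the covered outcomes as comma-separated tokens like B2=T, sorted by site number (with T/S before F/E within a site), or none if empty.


Simulating input #3 (k=13, n=12) step by step:
  B1->F, B3->E, B2->F, B4->T, B4->T, B4->T, B4->T, B4->T, B4->F, B5->T
deduplicating events, the covered set is: B1=F, B2=F, B3=E, B4=T, B4=F, B5=T
Answer: B1=F, B2=F, B3=E, B4=T, B4=F, B5=T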